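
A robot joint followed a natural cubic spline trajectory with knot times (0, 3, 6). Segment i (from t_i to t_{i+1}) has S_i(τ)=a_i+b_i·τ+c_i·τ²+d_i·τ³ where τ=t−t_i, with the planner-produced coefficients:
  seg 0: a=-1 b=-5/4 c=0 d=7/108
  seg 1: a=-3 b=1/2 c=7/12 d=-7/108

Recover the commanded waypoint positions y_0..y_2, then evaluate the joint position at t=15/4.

y_0 = S_0(0) = a_0 = -1
y_1 = S_1(0) = a_1 = -3
y_2 = S_1(3) = 2
t_q=15/4 is in segment 1 (τ=3/4); S_1(τ)=-595/256

y_0=-1 y_1=-3 y_2=2
S(15/4) = -595/256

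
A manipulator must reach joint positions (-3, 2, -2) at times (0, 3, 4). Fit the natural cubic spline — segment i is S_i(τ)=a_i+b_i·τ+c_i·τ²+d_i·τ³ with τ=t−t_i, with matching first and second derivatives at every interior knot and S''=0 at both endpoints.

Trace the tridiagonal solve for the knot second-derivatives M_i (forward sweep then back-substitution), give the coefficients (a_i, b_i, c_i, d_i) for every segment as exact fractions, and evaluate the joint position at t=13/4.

Δ: Δ0=5/3, Δ1=-4
row 1: diag=8, rhs=-34; c'=1/8, d'=-17/4
back: M1=-17/4
M: M0=0, M1=-17/4, M2=0
seg 0: a=-3, c=M0/2=0, d=(M1−M0)/(6·3)=-17/72, b=Δ0−h0·(2M0+M1)/6=91/24
seg 1: a=2, c=M1/2=-17/8, d=(M2−M1)/(6·1)=17/24, b=Δ1−h1·(2M1+M2)/6=-31/12
t_q=13/4 → seg 1, τ=1/4; S=2+-31/12·τ+-17/8·τ²+17/24·τ³=631/512

  seg 0: a=-3 b=91/24 c=0 d=-17/72
  seg 1: a=2 b=-31/12 c=-17/8 d=17/24
S(13/4) = 631/512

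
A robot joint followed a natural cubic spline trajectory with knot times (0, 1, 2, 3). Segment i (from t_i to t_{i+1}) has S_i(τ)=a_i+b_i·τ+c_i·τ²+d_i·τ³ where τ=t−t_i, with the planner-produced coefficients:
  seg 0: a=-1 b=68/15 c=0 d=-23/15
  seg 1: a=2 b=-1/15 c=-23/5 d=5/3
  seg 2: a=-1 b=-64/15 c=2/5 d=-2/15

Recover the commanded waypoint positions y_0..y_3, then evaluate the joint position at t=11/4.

y_0=-1 y_1=2 y_2=-1 y_3=-5
S(11/4) = -129/32

y_0 = S_0(0) = a_0 = -1
y_1 = S_1(0) = a_1 = 2
y_2 = S_2(0) = a_2 = -1
y_3 = S_2(1) = -5
t_q=11/4 is in segment 2 (τ=3/4); S_2(τ)=-129/32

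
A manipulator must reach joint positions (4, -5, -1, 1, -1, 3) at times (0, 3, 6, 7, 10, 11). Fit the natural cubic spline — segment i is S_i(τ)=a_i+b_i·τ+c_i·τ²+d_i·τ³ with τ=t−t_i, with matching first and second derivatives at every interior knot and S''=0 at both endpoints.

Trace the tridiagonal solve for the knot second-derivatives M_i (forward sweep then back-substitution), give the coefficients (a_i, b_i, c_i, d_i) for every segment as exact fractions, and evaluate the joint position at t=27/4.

Δ: Δ0=-3, Δ1=4/3, Δ2=2, Δ3=-2/3, Δ4=4
row 1: diag=12, rhs=26; c'=1/4, d'=13/6
row 2: denom=8−3·1/4=29/4; d'=(4−3·13/6)/(29/4)=-10/29
row 3: denom=8−1·4/29=228/29; d'=(-16−1·-10/29)/(228/29)=-227/114
row 4: denom=8−3·29/76=521/76; d'=(28−3·-227/114)/(521/76)=2582/521
back: M4=2582/521
back: M3=-227/114−29/76·2582/521=-6068/1563
back: M2=-10/29−4/29·-6068/1563=298/1563
back: M1=13/6−1/4·298/1563=1104/521
M: M0=0, M1=1104/521, M2=298/1563, M3=-6068/1563, M4=2582/521, M5=0
seg 0: a=4, c=M0/2=0, d=(M1−M0)/(6·3)=184/1563, b=Δ0−h0·(2M0+M1)/6=-2115/521
seg 1: a=-5, c=M1/2=552/521, d=(M2−M1)/(6·3)=-1507/14067, b=Δ1−h1·(2M1+M2)/6=-459/521
seg 2: a=-1, c=M2/2=149/1563, d=(M3−M2)/(6·1)=-1061/1563, b=Δ2−h2·(2M2+M3)/6=1346/521
seg 3: a=1, c=M3/2=-3034/1563, d=(M4−M3)/(6·3)=6907/14067, b=Δ3−h3·(2M3+M4)/6=1153/1563
seg 4: a=-1, c=M4/2=1291/521, d=(M5−M4)/(6·1)=-1291/1563, b=Δ4−h4·(2M4+M5)/6=3670/1563
t_q=27/4 → seg 2, τ=3/4; S=-1+1346/521·τ+149/1563·τ²+-1061/1563·τ³=23503/33344

  seg 0: a=4 b=-2115/521 c=0 d=184/1563
  seg 1: a=-5 b=-459/521 c=552/521 d=-1507/14067
  seg 2: a=-1 b=1346/521 c=149/1563 d=-1061/1563
  seg 3: a=1 b=1153/1563 c=-3034/1563 d=6907/14067
  seg 4: a=-1 b=3670/1563 c=1291/521 d=-1291/1563
S(27/4) = 23503/33344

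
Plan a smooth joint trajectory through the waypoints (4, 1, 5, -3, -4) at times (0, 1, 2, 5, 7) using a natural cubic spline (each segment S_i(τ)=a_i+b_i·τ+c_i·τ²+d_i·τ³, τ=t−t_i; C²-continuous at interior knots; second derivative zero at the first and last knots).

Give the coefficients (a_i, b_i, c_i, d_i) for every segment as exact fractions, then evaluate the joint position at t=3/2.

Δ: Δ0=-3, Δ1=4, Δ2=-8/3, Δ3=-1/2
row 1: diag=4, rhs=42; c'=1/4, d'=21/2
row 2: denom=8−1·1/4=31/4; d'=(-40−1·21/2)/(31/4)=-202/31
row 3: denom=10−3·12/31=274/31; d'=(13−3·-202/31)/(274/31)=1009/274
back: M3=1009/274
back: M2=-202/31−12/31·1009/274=-1088/137
back: M1=21/2−1/4·-1088/137=3421/274
M: M0=0, M1=3421/274, M2=-1088/137, M3=1009/274, M4=0
seg 0: a=4, c=M0/2=0, d=(M1−M0)/(6·1)=3421/1644, b=Δ0−h0·(2M0+M1)/6=-8353/1644
seg 1: a=1, c=M1/2=3421/548, d=(M2−M1)/(6·1)=-5597/1644, b=Δ1−h1·(2M1+M2)/6=955/822
seg 2: a=5, c=M2/2=-544/137, d=(M3−M2)/(6·3)=3185/4932, b=Δ2−h2·(2M2+M3)/6=5645/1644
seg 3: a=-3, c=M3/2=1009/548, d=(M4−M3)/(6·2)=-1009/3288, b=Δ3−h3·(2M3+M4)/6=-2429/822
t_q=3/2 → seg 1, τ=1/2; S=1+955/822·τ+3421/548·τ²+-5597/1644·τ³=11907/4384

  seg 0: a=4 b=-8353/1644 c=0 d=3421/1644
  seg 1: a=1 b=955/822 c=3421/548 d=-5597/1644
  seg 2: a=5 b=5645/1644 c=-544/137 d=3185/4932
  seg 3: a=-3 b=-2429/822 c=1009/548 d=-1009/3288
S(3/2) = 11907/4384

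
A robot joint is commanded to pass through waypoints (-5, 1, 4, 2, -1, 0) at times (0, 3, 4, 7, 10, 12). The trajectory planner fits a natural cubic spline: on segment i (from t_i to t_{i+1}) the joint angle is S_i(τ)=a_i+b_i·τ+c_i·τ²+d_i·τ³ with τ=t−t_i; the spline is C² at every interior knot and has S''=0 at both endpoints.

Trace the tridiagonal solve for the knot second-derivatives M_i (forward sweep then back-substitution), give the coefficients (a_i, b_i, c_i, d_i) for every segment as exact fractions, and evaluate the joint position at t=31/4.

  seg 0: a=-5 b=353/246 c=0 d=139/2214
  seg 1: a=1 b=385/123 c=139/246 d=-57/82
  seg 2: a=4 b=535/246 c=-187/123 d=47/246
  seg 3: a=2 b=-220/123 c=49/246 d=47/2214
  seg 4: a=-1 b=-5/246 c=16/41 d=-8/123
S(31/4) = 4091/5248

Δ: Δ0=2, Δ1=3, Δ2=-2/3, Δ3=-1, Δ4=1/2
row 1: diag=8, rhs=6; c'=1/8, d'=3/4
row 2: denom=8−1·1/8=63/8; d'=(-22−1·3/4)/(63/8)=-26/9
row 3: denom=12−3·8/21=76/7; d'=(-2−3·-26/9)/(76/7)=35/57
row 4: denom=10−3·21/76=697/76; d'=(9−3·35/57)/(697/76)=32/41
back: M4=32/41
back: M3=35/57−21/76·32/41=49/123
back: M2=-26/9−8/21·49/123=-374/123
back: M1=3/4−1/8·-374/123=139/123
M: M0=0, M1=139/123, M2=-374/123, M3=49/123, M4=32/41, M5=0
seg 0: a=-5, c=M0/2=0, d=(M1−M0)/(6·3)=139/2214, b=Δ0−h0·(2M0+M1)/6=353/246
seg 1: a=1, c=M1/2=139/246, d=(M2−M1)/(6·1)=-57/82, b=Δ1−h1·(2M1+M2)/6=385/123
seg 2: a=4, c=M2/2=-187/123, d=(M3−M2)/(6·3)=47/246, b=Δ2−h2·(2M2+M3)/6=535/246
seg 3: a=2, c=M3/2=49/246, d=(M4−M3)/(6·3)=47/2214, b=Δ3−h3·(2M3+M4)/6=-220/123
seg 4: a=-1, c=M4/2=16/41, d=(M5−M4)/(6·2)=-8/123, b=Δ4−h4·(2M4+M5)/6=-5/246
t_q=31/4 → seg 3, τ=3/4; S=2+-220/123·τ+49/246·τ²+47/2214·τ³=4091/5248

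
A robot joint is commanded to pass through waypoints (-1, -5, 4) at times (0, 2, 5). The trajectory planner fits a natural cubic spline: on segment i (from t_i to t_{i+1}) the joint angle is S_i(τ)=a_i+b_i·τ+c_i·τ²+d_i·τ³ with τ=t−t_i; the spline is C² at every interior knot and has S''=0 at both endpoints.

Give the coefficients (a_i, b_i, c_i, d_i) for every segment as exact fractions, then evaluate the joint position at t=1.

Δ: Δ0=-2, Δ1=3
row 1: diag=10, rhs=30; c'=3/10, d'=3
back: M1=3
M: M0=0, M1=3, M2=0
seg 0: a=-1, c=M0/2=0, d=(M1−M0)/(6·2)=1/4, b=Δ0−h0·(2M0+M1)/6=-3
seg 1: a=-5, c=M1/2=3/2, d=(M2−M1)/(6·3)=-1/6, b=Δ1−h1·(2M1+M2)/6=0
t_q=1 → seg 0, τ=1; S=-1+-3·τ+0·τ²+1/4·τ³=-15/4

  seg 0: a=-1 b=-3 c=0 d=1/4
  seg 1: a=-5 b=0 c=3/2 d=-1/6
S(1) = -15/4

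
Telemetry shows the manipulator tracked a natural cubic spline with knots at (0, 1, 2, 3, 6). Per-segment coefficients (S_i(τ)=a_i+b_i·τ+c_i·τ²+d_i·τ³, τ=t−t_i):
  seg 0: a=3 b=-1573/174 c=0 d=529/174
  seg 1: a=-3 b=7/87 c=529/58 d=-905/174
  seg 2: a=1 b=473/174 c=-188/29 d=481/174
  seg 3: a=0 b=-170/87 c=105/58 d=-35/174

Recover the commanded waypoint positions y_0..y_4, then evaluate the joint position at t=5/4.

y_0=3 y_1=-3 y_2=1 y_3=0 y_4=5
S(5/4) = -9247/3712

y_0 = S_0(0) = a_0 = 3
y_1 = S_1(0) = a_1 = -3
y_2 = S_2(0) = a_2 = 1
y_3 = S_3(0) = a_3 = 0
y_4 = S_3(3) = 5
t_q=5/4 is in segment 1 (τ=1/4); S_1(τ)=-9247/3712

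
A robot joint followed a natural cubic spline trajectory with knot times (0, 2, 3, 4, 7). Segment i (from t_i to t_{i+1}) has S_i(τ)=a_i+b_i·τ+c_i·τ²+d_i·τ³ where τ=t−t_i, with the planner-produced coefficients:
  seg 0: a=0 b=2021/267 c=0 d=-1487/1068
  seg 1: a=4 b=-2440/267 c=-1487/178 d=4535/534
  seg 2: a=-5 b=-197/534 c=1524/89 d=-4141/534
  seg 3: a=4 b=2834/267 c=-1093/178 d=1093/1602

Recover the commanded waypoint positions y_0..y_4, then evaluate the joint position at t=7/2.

y_0=0 y_1=4 y_2=-5 y_3=4 y_4=-1
S(7/2) = -2667/1424

y_0 = S_0(0) = a_0 = 0
y_1 = S_1(0) = a_1 = 4
y_2 = S_2(0) = a_2 = -5
y_3 = S_3(0) = a_3 = 4
y_4 = S_3(3) = -1
t_q=7/2 is in segment 2 (τ=1/2); S_2(τ)=-2667/1424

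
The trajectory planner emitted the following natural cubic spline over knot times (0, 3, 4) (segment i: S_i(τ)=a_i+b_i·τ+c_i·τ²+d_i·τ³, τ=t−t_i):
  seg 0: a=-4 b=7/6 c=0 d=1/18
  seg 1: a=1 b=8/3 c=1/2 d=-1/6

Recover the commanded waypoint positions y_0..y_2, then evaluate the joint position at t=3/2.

y_0 = S_0(0) = a_0 = -4
y_1 = S_1(0) = a_1 = 1
y_2 = S_1(1) = 4
t_q=3/2 is in segment 0 (τ=3/2); S_0(τ)=-33/16

y_0=-4 y_1=1 y_2=4
S(3/2) = -33/16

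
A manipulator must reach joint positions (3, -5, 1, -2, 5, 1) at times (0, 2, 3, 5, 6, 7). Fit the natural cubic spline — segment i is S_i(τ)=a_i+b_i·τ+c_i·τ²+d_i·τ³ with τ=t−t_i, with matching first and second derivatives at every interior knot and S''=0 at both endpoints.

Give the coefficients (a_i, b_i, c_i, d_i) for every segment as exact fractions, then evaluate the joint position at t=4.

  seg 0: a=3 b=-5801/709 c=0 d=2965/2836
  seg 1: a=-5 b=3094/709 c=8895/1418 d=-6575/1418
  seg 2: a=1 b=4253/1418 c=-5415/709 d=1910/709
  seg 3: a=-2 b=6773/1418 c=6045/709 d=-8937/1418
  seg 4: a=5 b=2071/709 c=-14721/1418 d=4907/1418
S(4) = -1339/1418

Δ: Δ0=-4, Δ1=6, Δ2=-3/2, Δ3=7, Δ4=-4
row 1: diag=6, rhs=60; c'=1/6, d'=10
row 2: denom=6−1·1/6=35/6; d'=(-45−1·10)/(35/6)=-66/7
row 3: denom=6−2·12/35=186/35; d'=(51−2·-66/7)/(186/35)=815/62
row 4: denom=4−1·35/186=709/186; d'=(-66−1·815/62)/(709/186)=-14721/709
back: M4=-14721/709
back: M3=815/62−35/186·-14721/709=12090/709
back: M2=-66/7−12/35·12090/709=-10830/709
back: M1=10−1/6·-10830/709=8895/709
M: M0=0, M1=8895/709, M2=-10830/709, M3=12090/709, M4=-14721/709, M5=0
seg 0: a=3, c=M0/2=0, d=(M1−M0)/(6·2)=2965/2836, b=Δ0−h0·(2M0+M1)/6=-5801/709
seg 1: a=-5, c=M1/2=8895/1418, d=(M2−M1)/(6·1)=-6575/1418, b=Δ1−h1·(2M1+M2)/6=3094/709
seg 2: a=1, c=M2/2=-5415/709, d=(M3−M2)/(6·2)=1910/709, b=Δ2−h2·(2M2+M3)/6=4253/1418
seg 3: a=-2, c=M3/2=6045/709, d=(M4−M3)/(6·1)=-8937/1418, b=Δ3−h3·(2M3+M4)/6=6773/1418
seg 4: a=5, c=M4/2=-14721/1418, d=(M5−M4)/(6·1)=4907/1418, b=Δ4−h4·(2M4+M5)/6=2071/709
t_q=4 → seg 2, τ=1; S=1+4253/1418·τ+-5415/709·τ²+1910/709·τ³=-1339/1418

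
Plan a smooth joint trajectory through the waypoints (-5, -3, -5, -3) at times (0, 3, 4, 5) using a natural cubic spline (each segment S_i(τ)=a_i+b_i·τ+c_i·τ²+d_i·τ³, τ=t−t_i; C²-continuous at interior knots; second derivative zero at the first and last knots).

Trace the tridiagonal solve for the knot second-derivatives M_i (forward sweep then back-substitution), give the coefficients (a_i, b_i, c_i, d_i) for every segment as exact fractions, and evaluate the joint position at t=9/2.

Δ: Δ0=2/3, Δ1=-2, Δ2=2
row 1: diag=8, rhs=-16; c'=1/8, d'=-2
row 2: denom=4−1·1/8=31/8; d'=(24−1·-2)/(31/8)=208/31
back: M2=208/31
back: M1=-2−1/8·208/31=-88/31
M: M0=0, M1=-88/31, M2=208/31, M3=0
seg 0: a=-5, c=M0/2=0, d=(M1−M0)/(6·3)=-44/279, b=Δ0−h0·(2M0+M1)/6=194/93
seg 1: a=-3, c=M1/2=-44/31, d=(M2−M1)/(6·1)=148/93, b=Δ1−h1·(2M1+M2)/6=-202/93
seg 2: a=-5, c=M2/2=104/31, d=(M3−M2)/(6·1)=-104/93, b=Δ2−h2·(2M2+M3)/6=-22/93
t_q=9/2 → seg 2, τ=1/2; S=-5+-22/93·τ+104/31·τ²+-104/93·τ³=-137/31

  seg 0: a=-5 b=194/93 c=0 d=-44/279
  seg 1: a=-3 b=-202/93 c=-44/31 d=148/93
  seg 2: a=-5 b=-22/93 c=104/31 d=-104/93
S(9/2) = -137/31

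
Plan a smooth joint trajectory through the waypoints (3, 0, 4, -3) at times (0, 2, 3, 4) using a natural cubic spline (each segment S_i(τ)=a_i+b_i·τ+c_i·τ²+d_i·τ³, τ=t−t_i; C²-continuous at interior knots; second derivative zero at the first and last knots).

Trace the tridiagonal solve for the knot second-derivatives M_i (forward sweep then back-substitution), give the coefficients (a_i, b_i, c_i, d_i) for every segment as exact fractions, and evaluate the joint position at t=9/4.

Δ: Δ0=-3/2, Δ1=4, Δ2=-7
row 1: diag=6, rhs=33; c'=1/6, d'=11/2
row 2: denom=4−1·1/6=23/6; d'=(-66−1·11/2)/(23/6)=-429/23
back: M2=-429/23
back: M1=11/2−1/6·-429/23=198/23
M: M0=0, M1=198/23, M2=-429/23, M3=0
seg 0: a=3, c=M0/2=0, d=(M1−M0)/(6·2)=33/46, b=Δ0−h0·(2M0+M1)/6=-201/46
seg 1: a=0, c=M1/2=99/23, d=(M2−M1)/(6·1)=-209/46, b=Δ1−h1·(2M1+M2)/6=195/46
seg 2: a=4, c=M2/2=-429/46, d=(M3−M2)/(6·1)=143/46, b=Δ2−h2·(2M2+M3)/6=-18/23
t_q=9/4 → seg 1, τ=1/4; S=0+195/46·τ+99/23·τ²+-209/46·τ³=161/128

  seg 0: a=3 b=-201/46 c=0 d=33/46
  seg 1: a=0 b=195/46 c=99/23 d=-209/46
  seg 2: a=4 b=-18/23 c=-429/46 d=143/46
S(9/4) = 161/128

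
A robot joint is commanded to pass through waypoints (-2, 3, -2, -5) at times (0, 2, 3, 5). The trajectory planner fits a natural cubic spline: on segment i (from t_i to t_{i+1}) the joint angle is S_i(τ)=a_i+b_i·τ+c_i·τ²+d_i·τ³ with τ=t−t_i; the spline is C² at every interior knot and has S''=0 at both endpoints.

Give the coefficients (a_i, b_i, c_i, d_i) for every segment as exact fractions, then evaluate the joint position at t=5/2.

Δ: Δ0=5/2, Δ1=-5, Δ2=-3/2
row 1: diag=6, rhs=-45; c'=1/6, d'=-15/2
row 2: denom=6−1·1/6=35/6; d'=(21−1·-15/2)/(35/6)=171/35
back: M2=171/35
back: M1=-15/2−1/6·171/35=-291/35
M: M0=0, M1=-291/35, M2=171/35, M3=0
seg 0: a=-2, c=M0/2=0, d=(M1−M0)/(6·2)=-97/140, b=Δ0−h0·(2M0+M1)/6=369/70
seg 1: a=3, c=M1/2=-291/70, d=(M2−M1)/(6·1)=11/5, b=Δ1−h1·(2M1+M2)/6=-213/70
seg 2: a=-2, c=M2/2=171/70, d=(M3−M2)/(6·2)=-57/140, b=Δ2−h2·(2M2+M3)/6=-333/70
t_q=5/2 → seg 1, τ=1/2; S=3+-213/70·τ+-291/70·τ²+11/5·τ³=5/7

  seg 0: a=-2 b=369/70 c=0 d=-97/140
  seg 1: a=3 b=-213/70 c=-291/70 d=11/5
  seg 2: a=-2 b=-333/70 c=171/70 d=-57/140
S(5/2) = 5/7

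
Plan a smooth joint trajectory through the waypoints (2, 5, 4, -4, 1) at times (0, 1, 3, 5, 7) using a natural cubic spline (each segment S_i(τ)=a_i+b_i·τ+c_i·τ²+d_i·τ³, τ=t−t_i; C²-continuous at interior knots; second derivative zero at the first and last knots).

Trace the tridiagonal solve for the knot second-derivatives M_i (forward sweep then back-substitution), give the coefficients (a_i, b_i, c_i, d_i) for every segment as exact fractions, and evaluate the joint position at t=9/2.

Δ: Δ0=3, Δ1=-1/2, Δ2=-4, Δ3=5/2
row 1: diag=6, rhs=-21; c'=1/3, d'=-7/2
row 2: denom=8−2·1/3=22/3; d'=(-21−2·-7/2)/(22/3)=-21/11
row 3: denom=8−2·3/11=82/11; d'=(39−2·-21/11)/(82/11)=471/82
back: M3=471/82
back: M2=-21/11−3/11·471/82=-285/82
back: M1=-7/2−1/3·-285/82=-96/41
M: M0=0, M1=-96/41, M2=-285/82, M3=471/82, M4=0
seg 0: a=2, c=M0/2=0, d=(M1−M0)/(6·1)=-16/41, b=Δ0−h0·(2M0+M1)/6=139/41
seg 1: a=5, c=M1/2=-48/41, d=(M2−M1)/(6·2)=-31/328, b=Δ1−h1·(2M1+M2)/6=91/41
seg 2: a=4, c=M2/2=-285/164, d=(M3−M2)/(6·2)=63/82, b=Δ2−h2·(2M2+M3)/6=-295/82
seg 3: a=-4, c=M3/2=471/164, d=(M4−M3)/(6·2)=-157/328, b=Δ3−h3·(2M3+M4)/6=-109/82
t_q=9/2 → seg 2, τ=3/2; S=4+-295/82·τ+-285/164·τ²+63/82·τ³=-445/164

  seg 0: a=2 b=139/41 c=0 d=-16/41
  seg 1: a=5 b=91/41 c=-48/41 d=-31/328
  seg 2: a=4 b=-295/82 c=-285/164 d=63/82
  seg 3: a=-4 b=-109/82 c=471/164 d=-157/328
S(9/2) = -445/164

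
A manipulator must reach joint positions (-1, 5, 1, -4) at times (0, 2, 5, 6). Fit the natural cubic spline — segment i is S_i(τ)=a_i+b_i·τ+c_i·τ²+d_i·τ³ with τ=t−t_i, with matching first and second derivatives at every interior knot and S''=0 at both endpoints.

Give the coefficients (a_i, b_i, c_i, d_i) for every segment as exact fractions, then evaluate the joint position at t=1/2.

Δ: Δ0=3, Δ1=-4/3, Δ2=-5
row 1: diag=10, rhs=-26; c'=3/10, d'=-13/5
row 2: denom=8−3·3/10=71/10; d'=(-22−3·-13/5)/(71/10)=-2
back: M2=-2
back: M1=-13/5−3/10·-2=-2
M: M0=0, M1=-2, M2=-2, M3=0
seg 0: a=-1, c=M0/2=0, d=(M1−M0)/(6·2)=-1/6, b=Δ0−h0·(2M0+M1)/6=11/3
seg 1: a=5, c=M1/2=-1, d=(M2−M1)/(6·3)=0, b=Δ1−h1·(2M1+M2)/6=5/3
seg 2: a=1, c=M2/2=-1, d=(M3−M2)/(6·1)=1/3, b=Δ2−h2·(2M2+M3)/6=-13/3
t_q=1/2 → seg 0, τ=1/2; S=-1+11/3·τ+0·τ²+-1/6·τ³=13/16

  seg 0: a=-1 b=11/3 c=0 d=-1/6
  seg 1: a=5 b=5/3 c=-1 d=0
  seg 2: a=1 b=-13/3 c=-1 d=1/3
S(1/2) = 13/16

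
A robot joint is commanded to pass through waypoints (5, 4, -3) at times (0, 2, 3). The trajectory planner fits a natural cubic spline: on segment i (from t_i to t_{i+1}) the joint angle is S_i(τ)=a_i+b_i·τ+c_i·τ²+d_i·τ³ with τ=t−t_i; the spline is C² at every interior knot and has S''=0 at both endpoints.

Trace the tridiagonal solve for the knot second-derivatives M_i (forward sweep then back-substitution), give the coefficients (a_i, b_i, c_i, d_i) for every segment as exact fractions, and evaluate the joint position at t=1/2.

Δ: Δ0=-1/2, Δ1=-7
row 1: diag=6, rhs=-39; c'=1/6, d'=-13/2
back: M1=-13/2
M: M0=0, M1=-13/2, M2=0
seg 0: a=5, c=M0/2=0, d=(M1−M0)/(6·2)=-13/24, b=Δ0−h0·(2M0+M1)/6=5/3
seg 1: a=4, c=M1/2=-13/4, d=(M2−M1)/(6·1)=13/12, b=Δ1−h1·(2M1+M2)/6=-29/6
t_q=1/2 → seg 0, τ=1/2; S=5+5/3·τ+0·τ²+-13/24·τ³=369/64

  seg 0: a=5 b=5/3 c=0 d=-13/24
  seg 1: a=4 b=-29/6 c=-13/4 d=13/12
S(1/2) = 369/64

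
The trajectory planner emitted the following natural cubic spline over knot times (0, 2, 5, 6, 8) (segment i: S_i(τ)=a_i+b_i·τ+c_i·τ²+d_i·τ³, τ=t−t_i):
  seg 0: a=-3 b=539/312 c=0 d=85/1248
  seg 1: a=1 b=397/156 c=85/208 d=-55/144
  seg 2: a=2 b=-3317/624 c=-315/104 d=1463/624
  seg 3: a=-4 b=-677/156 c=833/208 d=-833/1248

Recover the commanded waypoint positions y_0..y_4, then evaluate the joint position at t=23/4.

y_0 = S_0(0) = a_0 = -3
y_1 = S_1(0) = a_1 = 1
y_2 = S_2(0) = a_2 = 2
y_3 = S_3(0) = a_3 = -4
y_4 = S_3(2) = -2
t_q=23/4 is in segment 2 (τ=3/4); S_2(τ)=-35961/13312

y_0=-3 y_1=1 y_2=2 y_3=-4 y_4=-2
S(23/4) = -35961/13312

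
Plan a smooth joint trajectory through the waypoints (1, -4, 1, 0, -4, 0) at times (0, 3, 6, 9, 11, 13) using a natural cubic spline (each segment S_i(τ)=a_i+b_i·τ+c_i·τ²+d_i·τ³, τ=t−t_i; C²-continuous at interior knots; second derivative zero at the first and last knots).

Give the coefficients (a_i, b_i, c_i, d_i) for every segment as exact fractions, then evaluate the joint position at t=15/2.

  seg 0: a=1 b=-2071/783 c=0 d=766/7047
  seg 1: a=-4 b=227/783 c=766/783 d=-1220/7047
  seg 2: a=1 b=1163/783 c=-454/783 d=-62/7047
  seg 3: a=0 b=-1747/783 c=-172/261 d=1213/3132
  seg 4: a=-4 b=-172/783 c=869/522 d=-869/3132
S(15/2) = 659/348

Δ: Δ0=-5/3, Δ1=5/3, Δ2=-1/3, Δ3=-2, Δ4=2
row 1: diag=12, rhs=20; c'=1/4, d'=5/3
row 2: denom=12−3·1/4=45/4; d'=(-12−3·5/3)/(45/4)=-68/45
row 3: denom=10−3·4/15=46/5; d'=(-10−3·-68/45)/(46/5)=-41/69
row 4: denom=8−2·5/23=174/23; d'=(24−2·-41/69)/(174/23)=869/261
back: M4=869/261
back: M3=-41/69−5/23·869/261=-344/261
back: M2=-68/45−4/15·-344/261=-908/783
back: M1=5/3−1/4·-908/783=1532/783
M: M0=0, M1=1532/783, M2=-908/783, M3=-344/261, M4=869/261, M5=0
seg 0: a=1, c=M0/2=0, d=(M1−M0)/(6·3)=766/7047, b=Δ0−h0·(2M0+M1)/6=-2071/783
seg 1: a=-4, c=M1/2=766/783, d=(M2−M1)/(6·3)=-1220/7047, b=Δ1−h1·(2M1+M2)/6=227/783
seg 2: a=1, c=M2/2=-454/783, d=(M3−M2)/(6·3)=-62/7047, b=Δ2−h2·(2M2+M3)/6=1163/783
seg 3: a=0, c=M3/2=-172/261, d=(M4−M3)/(6·2)=1213/3132, b=Δ3−h3·(2M3+M4)/6=-1747/783
seg 4: a=-4, c=M4/2=869/522, d=(M5−M4)/(6·2)=-869/3132, b=Δ4−h4·(2M4+M5)/6=-172/783
t_q=15/2 → seg 2, τ=3/2; S=1+1163/783·τ+-454/783·τ²+-62/7047·τ³=659/348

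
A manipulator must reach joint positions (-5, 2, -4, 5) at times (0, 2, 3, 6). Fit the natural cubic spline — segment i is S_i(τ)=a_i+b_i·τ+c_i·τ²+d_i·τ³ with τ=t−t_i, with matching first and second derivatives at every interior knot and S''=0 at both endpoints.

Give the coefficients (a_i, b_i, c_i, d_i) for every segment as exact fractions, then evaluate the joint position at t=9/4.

  seg 0: a=-5 b=669/94 c=0 d=-85/94
  seg 1: a=2 b=-351/94 c=-255/47 d=297/94
  seg 2: a=-4 b=-240/47 c=381/94 d=-127/282
S(9/4) = 4673/6016

Δ: Δ0=7/2, Δ1=-6, Δ2=3
row 1: diag=6, rhs=-57; c'=1/6, d'=-19/2
row 2: denom=8−1·1/6=47/6; d'=(54−1·-19/2)/(47/6)=381/47
back: M2=381/47
back: M1=-19/2−1/6·381/47=-510/47
M: M0=0, M1=-510/47, M2=381/47, M3=0
seg 0: a=-5, c=M0/2=0, d=(M1−M0)/(6·2)=-85/94, b=Δ0−h0·(2M0+M1)/6=669/94
seg 1: a=2, c=M1/2=-255/47, d=(M2−M1)/(6·1)=297/94, b=Δ1−h1·(2M1+M2)/6=-351/94
seg 2: a=-4, c=M2/2=381/94, d=(M3−M2)/(6·3)=-127/282, b=Δ2−h2·(2M2+M3)/6=-240/47
t_q=9/4 → seg 1, τ=1/4; S=2+-351/94·τ+-255/47·τ²+297/94·τ³=4673/6016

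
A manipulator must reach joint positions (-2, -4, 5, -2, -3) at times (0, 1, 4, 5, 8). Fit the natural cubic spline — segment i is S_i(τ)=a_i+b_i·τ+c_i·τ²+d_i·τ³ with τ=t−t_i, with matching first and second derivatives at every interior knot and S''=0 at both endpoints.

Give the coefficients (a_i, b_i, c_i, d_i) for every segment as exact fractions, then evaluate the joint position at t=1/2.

Δ: Δ0=-2, Δ1=3, Δ2=-7, Δ3=-1/3
row 1: diag=8, rhs=30; c'=3/8, d'=15/4
row 2: denom=8−3·3/8=55/8; d'=(-60−3·15/4)/(55/8)=-114/11
row 3: denom=8−1·8/55=432/55; d'=(40−1·-114/11)/(432/55)=1385/216
back: M3=1385/216
back: M2=-114/11−8/55·1385/216=-305/27
back: M1=15/4−3/8·-305/27=575/72
M: M0=0, M1=575/72, M2=-305/27, M3=1385/216, M4=0
seg 0: a=-2, c=M0/2=0, d=(M1−M0)/(6·1)=575/432, b=Δ0−h0·(2M0+M1)/6=-1439/432
seg 1: a=-4, c=M1/2=575/144, d=(M2−M1)/(6·3)=-4165/3888, b=Δ1−h1·(2M1+M2)/6=143/216
seg 2: a=5, c=M2/2=-305/54, d=(M3−M2)/(6·1)=425/144, b=Δ2−h2·(2M2+M3)/6=-1859/432
seg 3: a=-2, c=M3/2=1385/432, d=(M4−M3)/(6·3)=-1385/3888, b=Δ3−h3·(2M3+M4)/6=-1457/216
t_q=1/2 → seg 0, τ=1/2; S=-2+-1439/432·τ+0·τ²+575/432·τ³=-4031/1152

  seg 0: a=-2 b=-1439/432 c=0 d=575/432
  seg 1: a=-4 b=143/216 c=575/144 d=-4165/3888
  seg 2: a=5 b=-1859/432 c=-305/54 d=425/144
  seg 3: a=-2 b=-1457/216 c=1385/432 d=-1385/3888
S(1/2) = -4031/1152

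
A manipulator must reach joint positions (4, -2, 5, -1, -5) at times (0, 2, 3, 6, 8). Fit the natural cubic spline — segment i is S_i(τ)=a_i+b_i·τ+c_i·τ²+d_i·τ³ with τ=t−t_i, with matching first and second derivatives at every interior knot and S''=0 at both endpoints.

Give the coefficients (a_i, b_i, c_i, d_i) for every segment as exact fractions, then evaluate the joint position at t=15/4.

  seg 0: a=4 b=-89/13 c=0 d=25/26
  seg 1: a=-2 b=61/13 c=75/13 d=-45/13
  seg 2: a=5 b=76/13 c=-60/13 d=2/3
  seg 3: a=-1 b=-50/13 c=18/13 d=-3/13
S(15/4) = 2941/416

Δ: Δ0=-3, Δ1=7, Δ2=-2, Δ3=-2
row 1: diag=6, rhs=60; c'=1/6, d'=10
row 2: denom=8−1·1/6=47/6; d'=(-54−1·10)/(47/6)=-384/47
row 3: denom=10−3·18/47=416/47; d'=(0−3·-384/47)/(416/47)=36/13
back: M3=36/13
back: M2=-384/47−18/47·36/13=-120/13
back: M1=10−1/6·-120/13=150/13
M: M0=0, M1=150/13, M2=-120/13, M3=36/13, M4=0
seg 0: a=4, c=M0/2=0, d=(M1−M0)/(6·2)=25/26, b=Δ0−h0·(2M0+M1)/6=-89/13
seg 1: a=-2, c=M1/2=75/13, d=(M2−M1)/(6·1)=-45/13, b=Δ1−h1·(2M1+M2)/6=61/13
seg 2: a=5, c=M2/2=-60/13, d=(M3−M2)/(6·3)=2/3, b=Δ2−h2·(2M2+M3)/6=76/13
seg 3: a=-1, c=M3/2=18/13, d=(M4−M3)/(6·2)=-3/13, b=Δ3−h3·(2M3+M4)/6=-50/13
t_q=15/4 → seg 2, τ=3/4; S=5+76/13·τ+-60/13·τ²+2/3·τ³=2941/416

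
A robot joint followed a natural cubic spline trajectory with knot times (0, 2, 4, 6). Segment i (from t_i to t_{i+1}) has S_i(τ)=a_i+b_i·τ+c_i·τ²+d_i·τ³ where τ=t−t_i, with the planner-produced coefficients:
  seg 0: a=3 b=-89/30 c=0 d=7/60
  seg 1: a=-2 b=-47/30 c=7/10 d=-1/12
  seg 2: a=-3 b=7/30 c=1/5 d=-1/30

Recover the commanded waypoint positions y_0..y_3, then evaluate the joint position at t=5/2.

y_0 = S_0(0) = a_0 = 3
y_1 = S_1(0) = a_1 = -2
y_2 = S_2(0) = a_2 = -3
y_3 = S_2(2) = -2
t_q=5/2 is in segment 1 (τ=1/2); S_1(τ)=-419/160

y_0=3 y_1=-2 y_2=-3 y_3=-2
S(5/2) = -419/160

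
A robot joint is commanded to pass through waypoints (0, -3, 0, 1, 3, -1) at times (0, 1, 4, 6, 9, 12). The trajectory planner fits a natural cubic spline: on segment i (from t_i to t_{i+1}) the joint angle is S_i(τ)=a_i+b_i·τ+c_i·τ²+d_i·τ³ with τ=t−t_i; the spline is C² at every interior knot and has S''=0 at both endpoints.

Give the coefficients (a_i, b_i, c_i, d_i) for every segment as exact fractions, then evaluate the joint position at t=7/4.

Δ: Δ0=-3, Δ1=1, Δ2=1/2, Δ3=2/3, Δ4=-4/3
row 1: diag=8, rhs=24; c'=3/8, d'=3
row 2: denom=10−3·3/8=71/8; d'=(-3−3·3)/(71/8)=-96/71
row 3: denom=10−2·16/71=678/71; d'=(1−2·-96/71)/(678/71)=263/678
row 4: denom=12−3·71/226=2499/226; d'=(-12−3·263/678)/(2499/226)=-25/21
back: M4=-25/21
back: M3=263/678−71/226·-25/21=16/21
back: M2=-96/71−16/71·16/21=-32/21
back: M1=3−3/8·-32/21=25/7
M: M0=0, M1=25/7, M2=-32/21, M3=16/21, M4=-25/21, M5=0
seg 0: a=0, c=M0/2=0, d=(M1−M0)/(6·1)=25/42, b=Δ0−h0·(2M0+M1)/6=-151/42
seg 1: a=-3, c=M1/2=25/14, d=(M2−M1)/(6·3)=-107/378, b=Δ1−h1·(2M1+M2)/6=-38/21
seg 2: a=0, c=M2/2=-16/21, d=(M3−M2)/(6·2)=4/21, b=Δ2−h2·(2M2+M3)/6=53/42
seg 3: a=1, c=M3/2=8/21, d=(M4−M3)/(6·3)=-41/378, b=Δ3−h3·(2M3+M4)/6=1/2
seg 4: a=3, c=M4/2=-25/42, d=(M5−M4)/(6·3)=25/378, b=Δ4−h4·(2M4+M5)/6=-1/7
t_q=7/4 → seg 1, τ=3/4; S=-3+-38/21·τ+25/14·τ²+-107/378·τ³=-3111/896

  seg 0: a=0 b=-151/42 c=0 d=25/42
  seg 1: a=-3 b=-38/21 c=25/14 d=-107/378
  seg 2: a=0 b=53/42 c=-16/21 d=4/21
  seg 3: a=1 b=1/2 c=8/21 d=-41/378
  seg 4: a=3 b=-1/7 c=-25/42 d=25/378
S(7/4) = -3111/896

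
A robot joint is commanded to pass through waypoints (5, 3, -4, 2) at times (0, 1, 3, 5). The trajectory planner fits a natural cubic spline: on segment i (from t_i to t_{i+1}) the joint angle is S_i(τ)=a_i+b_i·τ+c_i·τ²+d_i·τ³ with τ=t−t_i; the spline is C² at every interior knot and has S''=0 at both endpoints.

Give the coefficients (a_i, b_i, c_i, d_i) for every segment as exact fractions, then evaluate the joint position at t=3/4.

  seg 0: a=5 b=-63/44 c=0 d=-25/44
  seg 1: a=3 b=-69/22 c=-75/44 d=67/88
  seg 2: a=-4 b=-9/11 c=63/22 d=-21/44
S(3/4) = 10381/2816

Δ: Δ0=-2, Δ1=-7/2, Δ2=3
row 1: diag=6, rhs=-9; c'=1/3, d'=-3/2
row 2: denom=8−2·1/3=22/3; d'=(39−2·-3/2)/(22/3)=63/11
back: M2=63/11
back: M1=-3/2−1/3·63/11=-75/22
M: M0=0, M1=-75/22, M2=63/11, M3=0
seg 0: a=5, c=M0/2=0, d=(M1−M0)/(6·1)=-25/44, b=Δ0−h0·(2M0+M1)/6=-63/44
seg 1: a=3, c=M1/2=-75/44, d=(M2−M1)/(6·2)=67/88, b=Δ1−h1·(2M1+M2)/6=-69/22
seg 2: a=-4, c=M2/2=63/22, d=(M3−M2)/(6·2)=-21/44, b=Δ2−h2·(2M2+M3)/6=-9/11
t_q=3/4 → seg 0, τ=3/4; S=5+-63/44·τ+0·τ²+-25/44·τ³=10381/2816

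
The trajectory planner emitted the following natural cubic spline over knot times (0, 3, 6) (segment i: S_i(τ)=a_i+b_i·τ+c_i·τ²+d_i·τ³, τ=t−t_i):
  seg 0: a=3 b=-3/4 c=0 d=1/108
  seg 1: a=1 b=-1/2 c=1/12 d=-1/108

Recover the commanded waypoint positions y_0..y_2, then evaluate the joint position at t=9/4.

y_0=3 y_1=1 y_2=0
S(9/4) = 363/256

y_0 = S_0(0) = a_0 = 3
y_1 = S_1(0) = a_1 = 1
y_2 = S_1(3) = 0
t_q=9/4 is in segment 0 (τ=9/4); S_0(τ)=363/256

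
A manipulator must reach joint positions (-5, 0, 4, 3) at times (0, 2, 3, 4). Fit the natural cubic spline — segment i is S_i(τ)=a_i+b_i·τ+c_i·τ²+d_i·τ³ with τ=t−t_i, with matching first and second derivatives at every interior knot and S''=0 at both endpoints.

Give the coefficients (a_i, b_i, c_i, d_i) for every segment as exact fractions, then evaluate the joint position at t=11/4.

  seg 0: a=-5 b=71/46 c=0 d=11/46
  seg 1: a=0 b=203/46 c=33/23 d=-85/46
  seg 2: a=4 b=40/23 c=-189/46 d=63/46
S(11/4) = 9825/2944

Δ: Δ0=5/2, Δ1=4, Δ2=-1
row 1: diag=6, rhs=9; c'=1/6, d'=3/2
row 2: denom=4−1·1/6=23/6; d'=(-30−1·3/2)/(23/6)=-189/23
back: M2=-189/23
back: M1=3/2−1/6·-189/23=66/23
M: M0=0, M1=66/23, M2=-189/23, M3=0
seg 0: a=-5, c=M0/2=0, d=(M1−M0)/(6·2)=11/46, b=Δ0−h0·(2M0+M1)/6=71/46
seg 1: a=0, c=M1/2=33/23, d=(M2−M1)/(6·1)=-85/46, b=Δ1−h1·(2M1+M2)/6=203/46
seg 2: a=4, c=M2/2=-189/46, d=(M3−M2)/(6·1)=63/46, b=Δ2−h2·(2M2+M3)/6=40/23
t_q=11/4 → seg 1, τ=3/4; S=0+203/46·τ+33/23·τ²+-85/46·τ³=9825/2944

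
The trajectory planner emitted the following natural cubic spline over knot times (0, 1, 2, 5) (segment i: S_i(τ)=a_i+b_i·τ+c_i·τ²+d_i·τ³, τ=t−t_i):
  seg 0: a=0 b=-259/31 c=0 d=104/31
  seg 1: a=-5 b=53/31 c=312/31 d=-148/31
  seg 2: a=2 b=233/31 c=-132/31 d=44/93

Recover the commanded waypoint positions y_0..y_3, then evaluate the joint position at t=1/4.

y_0 = S_0(0) = a_0 = 0
y_1 = S_1(0) = a_1 = -5
y_2 = S_2(0) = a_2 = 2
y_3 = S_2(3) = -1
t_q=1/4 is in segment 0 (τ=1/4); S_0(τ)=-505/248

y_0=0 y_1=-5 y_2=2 y_3=-1
S(1/4) = -505/248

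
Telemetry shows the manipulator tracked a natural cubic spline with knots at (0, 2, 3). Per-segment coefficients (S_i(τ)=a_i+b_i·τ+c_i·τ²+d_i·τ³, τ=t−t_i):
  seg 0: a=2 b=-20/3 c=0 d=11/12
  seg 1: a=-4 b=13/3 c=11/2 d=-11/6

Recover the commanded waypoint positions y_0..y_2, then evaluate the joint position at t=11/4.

y_0 = S_0(0) = a_0 = 2
y_1 = S_1(0) = a_1 = -4
y_2 = S_1(1) = 4
t_q=11/4 is in segment 1 (τ=3/4); S_1(τ)=201/128

y_0=2 y_1=-4 y_2=4
S(11/4) = 201/128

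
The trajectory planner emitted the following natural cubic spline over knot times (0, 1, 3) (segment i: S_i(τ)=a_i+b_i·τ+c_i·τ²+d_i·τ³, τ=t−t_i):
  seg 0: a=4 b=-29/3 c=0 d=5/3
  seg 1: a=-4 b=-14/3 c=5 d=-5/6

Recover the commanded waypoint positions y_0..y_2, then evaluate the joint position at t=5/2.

y_0=4 y_1=-4 y_2=0
S(5/2) = -41/16

y_0 = S_0(0) = a_0 = 4
y_1 = S_1(0) = a_1 = -4
y_2 = S_1(2) = 0
t_q=5/2 is in segment 1 (τ=3/2); S_1(τ)=-41/16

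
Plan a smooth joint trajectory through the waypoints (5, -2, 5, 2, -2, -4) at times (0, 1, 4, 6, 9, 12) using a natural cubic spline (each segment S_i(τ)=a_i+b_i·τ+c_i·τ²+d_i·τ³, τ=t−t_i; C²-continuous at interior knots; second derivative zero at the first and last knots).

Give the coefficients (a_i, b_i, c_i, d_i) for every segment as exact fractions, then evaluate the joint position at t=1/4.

  seg 0: a=5 b=-42445/4998 c=0 d=7459/4998
  seg 1: a=-2 b=-10034/2499 c=7459/1666 d=-35401/44982
  seg 2: a=5 b=7991/4998 c=-6512/2499 d=440/833
  seg 3: a=2 b=-1775/714 c=1408/2499 d=-2687/44982
  seg 4: a=-2 b=-1795/2499 c=43/1666 d=-43/14994
S(1/4) = 309233/106624

Δ: Δ0=-7, Δ1=7/3, Δ2=-3/2, Δ3=-4/3, Δ4=-2/3
row 1: diag=8, rhs=56; c'=3/8, d'=7
row 2: denom=10−3·3/8=71/8; d'=(-23−3·7)/(71/8)=-352/71
row 3: denom=10−2·16/71=678/71; d'=(1−2·-352/71)/(678/71)=775/678
row 4: denom=12−3·71/226=2499/226; d'=(4−3·775/678)/(2499/226)=43/833
back: M4=43/833
back: M3=775/678−71/226·43/833=2816/2499
back: M2=-352/71−16/71·2816/2499=-13024/2499
back: M1=7−3/8·-13024/2499=7459/833
M: M0=0, M1=7459/833, M2=-13024/2499, M3=2816/2499, M4=43/833, M5=0
seg 0: a=5, c=M0/2=0, d=(M1−M0)/(6·1)=7459/4998, b=Δ0−h0·(2M0+M1)/6=-42445/4998
seg 1: a=-2, c=M1/2=7459/1666, d=(M2−M1)/(6·3)=-35401/44982, b=Δ1−h1·(2M1+M2)/6=-10034/2499
seg 2: a=5, c=M2/2=-6512/2499, d=(M3−M2)/(6·2)=440/833, b=Δ2−h2·(2M2+M3)/6=7991/4998
seg 3: a=2, c=M3/2=1408/2499, d=(M4−M3)/(6·3)=-2687/44982, b=Δ3−h3·(2M3+M4)/6=-1775/714
seg 4: a=-2, c=M4/2=43/1666, d=(M5−M4)/(6·3)=-43/14994, b=Δ4−h4·(2M4+M5)/6=-1795/2499
t_q=1/4 → seg 0, τ=1/4; S=5+-42445/4998·τ+0·τ²+7459/4998·τ³=309233/106624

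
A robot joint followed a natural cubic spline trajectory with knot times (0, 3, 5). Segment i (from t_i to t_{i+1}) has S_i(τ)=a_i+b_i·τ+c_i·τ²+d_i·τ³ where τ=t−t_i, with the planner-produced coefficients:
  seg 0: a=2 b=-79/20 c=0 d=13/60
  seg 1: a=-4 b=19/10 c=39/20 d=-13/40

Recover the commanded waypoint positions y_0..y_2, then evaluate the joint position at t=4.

y_0 = S_0(0) = a_0 = 2
y_1 = S_1(0) = a_1 = -4
y_2 = S_1(2) = 5
t_q=4 is in segment 1 (τ=1); S_1(τ)=-19/40

y_0=2 y_1=-4 y_2=5
S(4) = -19/40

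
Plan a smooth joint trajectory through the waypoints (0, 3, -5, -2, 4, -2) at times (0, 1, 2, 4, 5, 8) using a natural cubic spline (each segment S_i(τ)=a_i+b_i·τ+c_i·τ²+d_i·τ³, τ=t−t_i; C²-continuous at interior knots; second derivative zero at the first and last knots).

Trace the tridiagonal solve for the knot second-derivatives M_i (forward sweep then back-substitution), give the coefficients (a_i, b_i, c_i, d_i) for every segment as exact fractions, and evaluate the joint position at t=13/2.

Δ: Δ0=3, Δ1=-8, Δ2=3/2, Δ3=6, Δ4=-2
row 1: diag=4, rhs=-66; c'=1/4, d'=-33/2
row 2: denom=6−1·1/4=23/4; d'=(57−1·-33/2)/(23/4)=294/23
row 3: denom=6−2·8/23=122/23; d'=(27−2·294/23)/(122/23)=33/122
row 4: denom=8−1·23/122=953/122; d'=(-48−1·33/122)/(953/122)=-5889/953
back: M4=-5889/953
back: M3=33/122−23/122·-5889/953=1368/953
back: M2=294/23−8/23·1368/953=11706/953
back: M1=-33/2−1/4·11706/953=-18651/953
M: M0=0, M1=-18651/953, M2=11706/953, M3=1368/953, M4=-5889/953, M5=0
seg 0: a=0, c=M0/2=0, d=(M1−M0)/(6·1)=-6217/1906, b=Δ0−h0·(2M0+M1)/6=11935/1906
seg 1: a=3, c=M1/2=-18651/1906, d=(M2−M1)/(6·1)=10119/1906, b=Δ1−h1·(2M1+M2)/6=-3358/953
seg 2: a=-5, c=M2/2=5853/953, d=(M3−M2)/(6·2)=-1723/1906, b=Δ2−h2·(2M2+M3)/6=-13661/1906
seg 3: a=-2, c=M3/2=684/953, d=(M4−M3)/(6·1)=-2419/1906, b=Δ3−h3·(2M3+M4)/6=12487/1906
seg 4: a=4, c=M4/2=-5889/1906, d=(M5−M4)/(6·3)=1963/5718, b=Δ4−h4·(2M4+M5)/6=3983/953
t_q=13/2 → seg 4, τ=3/2; S=4+3983/953·τ+-5889/1906·τ²+1963/5718·τ³=68249/15248

  seg 0: a=0 b=11935/1906 c=0 d=-6217/1906
  seg 1: a=3 b=-3358/953 c=-18651/1906 d=10119/1906
  seg 2: a=-5 b=-13661/1906 c=5853/953 d=-1723/1906
  seg 3: a=-2 b=12487/1906 c=684/953 d=-2419/1906
  seg 4: a=4 b=3983/953 c=-5889/1906 d=1963/5718
S(13/2) = 68249/15248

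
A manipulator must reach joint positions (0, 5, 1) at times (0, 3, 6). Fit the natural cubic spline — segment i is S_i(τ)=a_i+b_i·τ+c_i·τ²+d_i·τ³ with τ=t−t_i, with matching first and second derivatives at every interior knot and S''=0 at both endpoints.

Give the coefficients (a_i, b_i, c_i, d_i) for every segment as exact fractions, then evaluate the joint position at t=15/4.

  seg 0: a=0 b=29/12 c=0 d=-1/12
  seg 1: a=5 b=1/6 c=-3/4 d=1/12
S(15/4) = 1213/256

Δ: Δ0=5/3, Δ1=-4/3
row 1: diag=12, rhs=-18; c'=1/4, d'=-3/2
back: M1=-3/2
M: M0=0, M1=-3/2, M2=0
seg 0: a=0, c=M0/2=0, d=(M1−M0)/(6·3)=-1/12, b=Δ0−h0·(2M0+M1)/6=29/12
seg 1: a=5, c=M1/2=-3/4, d=(M2−M1)/(6·3)=1/12, b=Δ1−h1·(2M1+M2)/6=1/6
t_q=15/4 → seg 1, τ=3/4; S=5+1/6·τ+-3/4·τ²+1/12·τ³=1213/256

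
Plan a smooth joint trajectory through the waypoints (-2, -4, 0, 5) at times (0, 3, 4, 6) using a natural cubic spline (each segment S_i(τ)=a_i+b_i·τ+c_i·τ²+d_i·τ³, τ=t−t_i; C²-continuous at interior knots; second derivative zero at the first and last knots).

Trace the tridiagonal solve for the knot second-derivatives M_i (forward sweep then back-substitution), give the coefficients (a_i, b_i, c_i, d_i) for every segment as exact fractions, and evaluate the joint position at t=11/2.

  seg 0: a=-2 b=-719/282 c=0 d=59/282
  seg 1: a=-4 b=437/141 c=177/94 d=-277/282
  seg 2: a=0 b=1105/282 c=-50/47 d=25/141
S(11/2) = 1535/376

Δ: Δ0=-2/3, Δ1=4, Δ2=5/2
row 1: diag=8, rhs=28; c'=1/8, d'=7/2
row 2: denom=6−1·1/8=47/8; d'=(-9−1·7/2)/(47/8)=-100/47
back: M2=-100/47
back: M1=7/2−1/8·-100/47=177/47
M: M0=0, M1=177/47, M2=-100/47, M3=0
seg 0: a=-2, c=M0/2=0, d=(M1−M0)/(6·3)=59/282, b=Δ0−h0·(2M0+M1)/6=-719/282
seg 1: a=-4, c=M1/2=177/94, d=(M2−M1)/(6·1)=-277/282, b=Δ1−h1·(2M1+M2)/6=437/141
seg 2: a=0, c=M2/2=-50/47, d=(M3−M2)/(6·2)=25/141, b=Δ2−h2·(2M2+M3)/6=1105/282
t_q=11/2 → seg 2, τ=3/2; S=0+1105/282·τ+-50/47·τ²+25/141·τ³=1535/376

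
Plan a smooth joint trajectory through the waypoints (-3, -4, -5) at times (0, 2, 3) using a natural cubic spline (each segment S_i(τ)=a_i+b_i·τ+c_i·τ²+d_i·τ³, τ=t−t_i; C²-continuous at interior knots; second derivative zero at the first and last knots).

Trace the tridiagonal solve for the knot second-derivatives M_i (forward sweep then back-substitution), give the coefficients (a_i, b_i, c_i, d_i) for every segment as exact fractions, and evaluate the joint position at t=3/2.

Δ: Δ0=-1/2, Δ1=-1
row 1: diag=6, rhs=-3; c'=1/6, d'=-1/2
back: M1=-1/2
M: M0=0, M1=-1/2, M2=0
seg 0: a=-3, c=M0/2=0, d=(M1−M0)/(6·2)=-1/24, b=Δ0−h0·(2M0+M1)/6=-1/3
seg 1: a=-4, c=M1/2=-1/4, d=(M2−M1)/(6·1)=1/12, b=Δ1−h1·(2M1+M2)/6=-5/6
t_q=3/2 → seg 0, τ=3/2; S=-3+-1/3·τ+0·τ²+-1/24·τ³=-233/64

  seg 0: a=-3 b=-1/3 c=0 d=-1/24
  seg 1: a=-4 b=-5/6 c=-1/4 d=1/12
S(3/2) = -233/64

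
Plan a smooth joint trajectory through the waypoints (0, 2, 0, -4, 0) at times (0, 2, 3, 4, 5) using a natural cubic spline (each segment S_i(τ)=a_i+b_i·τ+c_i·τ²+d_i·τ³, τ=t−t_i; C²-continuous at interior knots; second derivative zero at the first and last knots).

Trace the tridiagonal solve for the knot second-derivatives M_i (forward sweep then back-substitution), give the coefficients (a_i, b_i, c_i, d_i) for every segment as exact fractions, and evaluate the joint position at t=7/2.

Δ: Δ0=1, Δ1=-2, Δ2=-4, Δ3=4
row 1: diag=6, rhs=-18; c'=1/6, d'=-3
row 2: denom=4−1·1/6=23/6; d'=(-12−1·-3)/(23/6)=-54/23
row 3: denom=4−1·6/23=86/23; d'=(48−1·-54/23)/(86/23)=579/43
back: M3=579/43
back: M2=-54/23−6/23·579/43=-252/43
back: M1=-3−1/6·-252/43=-87/43
M: M0=0, M1=-87/43, M2=-252/43, M3=579/43, M4=0
seg 0: a=0, c=M0/2=0, d=(M1−M0)/(6·2)=-29/172, b=Δ0−h0·(2M0+M1)/6=72/43
seg 1: a=2, c=M1/2=-87/86, d=(M2−M1)/(6·1)=-55/86, b=Δ1−h1·(2M1+M2)/6=-15/43
seg 2: a=0, c=M2/2=-126/43, d=(M3−M2)/(6·1)=277/86, b=Δ2−h2·(2M2+M3)/6=-369/86
seg 3: a=-4, c=M3/2=579/86, d=(M4−M3)/(6·1)=-193/86, b=Δ3−h3·(2M3+M4)/6=-21/43
t_q=7/2 → seg 2, τ=1/2; S=0+-369/86·τ+-126/43·τ²+277/86·τ³=-1703/688

  seg 0: a=0 b=72/43 c=0 d=-29/172
  seg 1: a=2 b=-15/43 c=-87/86 d=-55/86
  seg 2: a=0 b=-369/86 c=-126/43 d=277/86
  seg 3: a=-4 b=-21/43 c=579/86 d=-193/86
S(7/2) = -1703/688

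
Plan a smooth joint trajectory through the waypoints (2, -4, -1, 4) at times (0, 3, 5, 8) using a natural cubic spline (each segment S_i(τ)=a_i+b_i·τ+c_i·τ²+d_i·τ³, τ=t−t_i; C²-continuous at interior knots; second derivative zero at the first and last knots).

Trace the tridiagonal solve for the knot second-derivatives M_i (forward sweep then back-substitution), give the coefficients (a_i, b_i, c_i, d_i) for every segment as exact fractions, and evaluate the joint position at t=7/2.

  seg 0: a=2 b=-37/12 c=0 d=13/108
  seg 1: a=-4 b=1/6 c=13/12 d=-5/24
  seg 2: a=-1 b=2 c=-1/6 d=1/54
S(7/2) = -235/64

Δ: Δ0=-2, Δ1=3/2, Δ2=5/3
row 1: diag=10, rhs=21; c'=1/5, d'=21/10
row 2: denom=10−2·1/5=48/5; d'=(1−2·21/10)/(48/5)=-1/3
back: M2=-1/3
back: M1=21/10−1/5·-1/3=13/6
M: M0=0, M1=13/6, M2=-1/3, M3=0
seg 0: a=2, c=M0/2=0, d=(M1−M0)/(6·3)=13/108, b=Δ0−h0·(2M0+M1)/6=-37/12
seg 1: a=-4, c=M1/2=13/12, d=(M2−M1)/(6·2)=-5/24, b=Δ1−h1·(2M1+M2)/6=1/6
seg 2: a=-1, c=M2/2=-1/6, d=(M3−M2)/(6·3)=1/54, b=Δ2−h2·(2M2+M3)/6=2
t_q=7/2 → seg 1, τ=1/2; S=-4+1/6·τ+13/12·τ²+-5/24·τ³=-235/64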